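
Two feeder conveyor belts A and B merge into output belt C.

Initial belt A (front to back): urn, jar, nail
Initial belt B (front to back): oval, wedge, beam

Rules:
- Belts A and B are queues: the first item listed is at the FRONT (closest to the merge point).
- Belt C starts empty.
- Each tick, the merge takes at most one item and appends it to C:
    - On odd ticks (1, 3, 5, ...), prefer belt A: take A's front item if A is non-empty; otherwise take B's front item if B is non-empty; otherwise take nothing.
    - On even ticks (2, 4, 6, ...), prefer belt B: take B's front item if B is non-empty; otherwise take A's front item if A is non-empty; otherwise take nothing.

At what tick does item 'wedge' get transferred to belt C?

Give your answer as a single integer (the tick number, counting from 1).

Tick 1: prefer A, take urn from A; A=[jar,nail] B=[oval,wedge,beam] C=[urn]
Tick 2: prefer B, take oval from B; A=[jar,nail] B=[wedge,beam] C=[urn,oval]
Tick 3: prefer A, take jar from A; A=[nail] B=[wedge,beam] C=[urn,oval,jar]
Tick 4: prefer B, take wedge from B; A=[nail] B=[beam] C=[urn,oval,jar,wedge]

Answer: 4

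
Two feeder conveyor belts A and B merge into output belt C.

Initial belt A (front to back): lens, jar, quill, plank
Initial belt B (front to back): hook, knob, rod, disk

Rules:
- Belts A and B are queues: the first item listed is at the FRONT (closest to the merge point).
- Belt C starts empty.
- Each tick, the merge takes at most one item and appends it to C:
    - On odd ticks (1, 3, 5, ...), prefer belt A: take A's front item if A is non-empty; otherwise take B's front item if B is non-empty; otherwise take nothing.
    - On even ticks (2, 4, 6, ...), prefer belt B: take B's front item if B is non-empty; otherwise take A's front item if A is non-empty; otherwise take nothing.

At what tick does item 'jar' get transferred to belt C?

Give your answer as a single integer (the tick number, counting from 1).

Tick 1: prefer A, take lens from A; A=[jar,quill,plank] B=[hook,knob,rod,disk] C=[lens]
Tick 2: prefer B, take hook from B; A=[jar,quill,plank] B=[knob,rod,disk] C=[lens,hook]
Tick 3: prefer A, take jar from A; A=[quill,plank] B=[knob,rod,disk] C=[lens,hook,jar]

Answer: 3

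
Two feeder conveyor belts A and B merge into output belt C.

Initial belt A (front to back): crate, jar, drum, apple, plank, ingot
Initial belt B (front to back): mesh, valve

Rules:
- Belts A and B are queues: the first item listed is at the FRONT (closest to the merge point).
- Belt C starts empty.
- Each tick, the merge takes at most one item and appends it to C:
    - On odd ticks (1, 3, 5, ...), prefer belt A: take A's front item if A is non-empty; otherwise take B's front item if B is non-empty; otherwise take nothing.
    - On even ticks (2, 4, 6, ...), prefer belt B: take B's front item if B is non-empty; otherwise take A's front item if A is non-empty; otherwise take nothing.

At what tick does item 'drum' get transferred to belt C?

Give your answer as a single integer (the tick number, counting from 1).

Answer: 5

Derivation:
Tick 1: prefer A, take crate from A; A=[jar,drum,apple,plank,ingot] B=[mesh,valve] C=[crate]
Tick 2: prefer B, take mesh from B; A=[jar,drum,apple,plank,ingot] B=[valve] C=[crate,mesh]
Tick 3: prefer A, take jar from A; A=[drum,apple,plank,ingot] B=[valve] C=[crate,mesh,jar]
Tick 4: prefer B, take valve from B; A=[drum,apple,plank,ingot] B=[-] C=[crate,mesh,jar,valve]
Tick 5: prefer A, take drum from A; A=[apple,plank,ingot] B=[-] C=[crate,mesh,jar,valve,drum]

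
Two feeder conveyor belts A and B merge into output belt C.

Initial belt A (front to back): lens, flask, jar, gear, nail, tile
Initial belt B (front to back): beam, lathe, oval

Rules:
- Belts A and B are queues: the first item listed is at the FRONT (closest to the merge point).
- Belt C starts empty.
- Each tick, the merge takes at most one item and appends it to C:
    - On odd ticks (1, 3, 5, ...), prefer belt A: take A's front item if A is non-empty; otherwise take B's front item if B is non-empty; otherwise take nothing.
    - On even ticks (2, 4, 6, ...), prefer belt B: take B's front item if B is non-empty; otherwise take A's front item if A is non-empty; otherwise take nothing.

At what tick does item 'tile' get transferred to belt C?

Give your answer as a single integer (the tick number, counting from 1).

Tick 1: prefer A, take lens from A; A=[flask,jar,gear,nail,tile] B=[beam,lathe,oval] C=[lens]
Tick 2: prefer B, take beam from B; A=[flask,jar,gear,nail,tile] B=[lathe,oval] C=[lens,beam]
Tick 3: prefer A, take flask from A; A=[jar,gear,nail,tile] B=[lathe,oval] C=[lens,beam,flask]
Tick 4: prefer B, take lathe from B; A=[jar,gear,nail,tile] B=[oval] C=[lens,beam,flask,lathe]
Tick 5: prefer A, take jar from A; A=[gear,nail,tile] B=[oval] C=[lens,beam,flask,lathe,jar]
Tick 6: prefer B, take oval from B; A=[gear,nail,tile] B=[-] C=[lens,beam,flask,lathe,jar,oval]
Tick 7: prefer A, take gear from A; A=[nail,tile] B=[-] C=[lens,beam,flask,lathe,jar,oval,gear]
Tick 8: prefer B, take nail from A; A=[tile] B=[-] C=[lens,beam,flask,lathe,jar,oval,gear,nail]
Tick 9: prefer A, take tile from A; A=[-] B=[-] C=[lens,beam,flask,lathe,jar,oval,gear,nail,tile]

Answer: 9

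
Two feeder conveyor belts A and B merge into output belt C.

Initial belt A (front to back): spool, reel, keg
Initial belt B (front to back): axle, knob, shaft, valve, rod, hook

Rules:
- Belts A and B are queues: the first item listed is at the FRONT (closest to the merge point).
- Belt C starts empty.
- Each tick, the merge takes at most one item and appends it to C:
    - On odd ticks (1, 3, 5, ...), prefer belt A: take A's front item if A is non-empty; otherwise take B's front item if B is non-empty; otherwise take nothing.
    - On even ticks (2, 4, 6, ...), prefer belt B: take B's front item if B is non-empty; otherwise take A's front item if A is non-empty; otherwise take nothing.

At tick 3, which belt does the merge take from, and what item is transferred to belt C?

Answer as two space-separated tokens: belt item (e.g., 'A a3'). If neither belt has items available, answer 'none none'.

Answer: A reel

Derivation:
Tick 1: prefer A, take spool from A; A=[reel,keg] B=[axle,knob,shaft,valve,rod,hook] C=[spool]
Tick 2: prefer B, take axle from B; A=[reel,keg] B=[knob,shaft,valve,rod,hook] C=[spool,axle]
Tick 3: prefer A, take reel from A; A=[keg] B=[knob,shaft,valve,rod,hook] C=[spool,axle,reel]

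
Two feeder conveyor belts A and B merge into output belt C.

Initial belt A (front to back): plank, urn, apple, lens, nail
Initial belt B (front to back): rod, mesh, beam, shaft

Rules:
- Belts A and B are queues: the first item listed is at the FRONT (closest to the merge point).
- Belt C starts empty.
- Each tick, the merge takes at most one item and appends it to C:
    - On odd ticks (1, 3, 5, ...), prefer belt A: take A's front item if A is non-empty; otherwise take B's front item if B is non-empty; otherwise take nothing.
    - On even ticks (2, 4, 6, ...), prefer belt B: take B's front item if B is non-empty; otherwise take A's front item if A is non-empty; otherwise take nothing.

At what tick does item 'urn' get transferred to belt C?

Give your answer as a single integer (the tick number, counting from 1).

Tick 1: prefer A, take plank from A; A=[urn,apple,lens,nail] B=[rod,mesh,beam,shaft] C=[plank]
Tick 2: prefer B, take rod from B; A=[urn,apple,lens,nail] B=[mesh,beam,shaft] C=[plank,rod]
Tick 3: prefer A, take urn from A; A=[apple,lens,nail] B=[mesh,beam,shaft] C=[plank,rod,urn]

Answer: 3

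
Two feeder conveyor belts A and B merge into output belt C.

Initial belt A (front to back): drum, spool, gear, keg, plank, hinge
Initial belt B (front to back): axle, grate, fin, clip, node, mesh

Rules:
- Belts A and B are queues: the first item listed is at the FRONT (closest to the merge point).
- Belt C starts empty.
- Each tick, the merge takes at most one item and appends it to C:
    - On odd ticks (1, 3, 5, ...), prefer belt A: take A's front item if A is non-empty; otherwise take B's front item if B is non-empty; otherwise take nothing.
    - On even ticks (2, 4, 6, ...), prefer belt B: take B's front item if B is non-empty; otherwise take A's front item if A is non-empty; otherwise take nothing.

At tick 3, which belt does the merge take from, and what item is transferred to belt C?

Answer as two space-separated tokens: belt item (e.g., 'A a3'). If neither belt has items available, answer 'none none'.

Tick 1: prefer A, take drum from A; A=[spool,gear,keg,plank,hinge] B=[axle,grate,fin,clip,node,mesh] C=[drum]
Tick 2: prefer B, take axle from B; A=[spool,gear,keg,plank,hinge] B=[grate,fin,clip,node,mesh] C=[drum,axle]
Tick 3: prefer A, take spool from A; A=[gear,keg,plank,hinge] B=[grate,fin,clip,node,mesh] C=[drum,axle,spool]

Answer: A spool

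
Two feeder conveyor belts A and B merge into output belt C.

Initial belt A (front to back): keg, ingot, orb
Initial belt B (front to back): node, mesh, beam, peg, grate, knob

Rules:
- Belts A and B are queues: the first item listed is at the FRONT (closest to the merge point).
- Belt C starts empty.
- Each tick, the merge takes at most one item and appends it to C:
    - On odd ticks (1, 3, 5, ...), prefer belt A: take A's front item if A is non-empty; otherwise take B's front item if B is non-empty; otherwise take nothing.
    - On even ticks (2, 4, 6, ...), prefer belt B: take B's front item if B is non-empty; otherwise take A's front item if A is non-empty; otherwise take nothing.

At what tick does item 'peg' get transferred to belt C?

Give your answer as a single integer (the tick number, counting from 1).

Tick 1: prefer A, take keg from A; A=[ingot,orb] B=[node,mesh,beam,peg,grate,knob] C=[keg]
Tick 2: prefer B, take node from B; A=[ingot,orb] B=[mesh,beam,peg,grate,knob] C=[keg,node]
Tick 3: prefer A, take ingot from A; A=[orb] B=[mesh,beam,peg,grate,knob] C=[keg,node,ingot]
Tick 4: prefer B, take mesh from B; A=[orb] B=[beam,peg,grate,knob] C=[keg,node,ingot,mesh]
Tick 5: prefer A, take orb from A; A=[-] B=[beam,peg,grate,knob] C=[keg,node,ingot,mesh,orb]
Tick 6: prefer B, take beam from B; A=[-] B=[peg,grate,knob] C=[keg,node,ingot,mesh,orb,beam]
Tick 7: prefer A, take peg from B; A=[-] B=[grate,knob] C=[keg,node,ingot,mesh,orb,beam,peg]

Answer: 7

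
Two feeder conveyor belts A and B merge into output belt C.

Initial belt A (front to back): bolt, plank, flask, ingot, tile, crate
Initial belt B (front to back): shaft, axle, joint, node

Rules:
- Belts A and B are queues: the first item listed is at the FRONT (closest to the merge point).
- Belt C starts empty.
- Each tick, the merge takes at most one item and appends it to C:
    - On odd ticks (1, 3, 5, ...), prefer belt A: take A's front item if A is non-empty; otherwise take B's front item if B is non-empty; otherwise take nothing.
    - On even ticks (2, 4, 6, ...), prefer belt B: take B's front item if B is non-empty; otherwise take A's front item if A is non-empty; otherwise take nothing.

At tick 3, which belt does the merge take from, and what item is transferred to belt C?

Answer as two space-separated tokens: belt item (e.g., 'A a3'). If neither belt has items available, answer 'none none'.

Tick 1: prefer A, take bolt from A; A=[plank,flask,ingot,tile,crate] B=[shaft,axle,joint,node] C=[bolt]
Tick 2: prefer B, take shaft from B; A=[plank,flask,ingot,tile,crate] B=[axle,joint,node] C=[bolt,shaft]
Tick 3: prefer A, take plank from A; A=[flask,ingot,tile,crate] B=[axle,joint,node] C=[bolt,shaft,plank]

Answer: A plank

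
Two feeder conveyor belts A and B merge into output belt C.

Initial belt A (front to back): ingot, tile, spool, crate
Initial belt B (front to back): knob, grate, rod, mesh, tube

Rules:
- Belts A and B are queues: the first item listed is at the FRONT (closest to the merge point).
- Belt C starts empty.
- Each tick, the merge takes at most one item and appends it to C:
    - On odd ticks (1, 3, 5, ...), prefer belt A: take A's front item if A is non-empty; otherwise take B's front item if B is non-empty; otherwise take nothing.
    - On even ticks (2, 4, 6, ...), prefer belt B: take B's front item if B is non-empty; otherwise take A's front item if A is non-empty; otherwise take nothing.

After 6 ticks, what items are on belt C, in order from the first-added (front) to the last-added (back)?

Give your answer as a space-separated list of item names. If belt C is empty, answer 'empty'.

Tick 1: prefer A, take ingot from A; A=[tile,spool,crate] B=[knob,grate,rod,mesh,tube] C=[ingot]
Tick 2: prefer B, take knob from B; A=[tile,spool,crate] B=[grate,rod,mesh,tube] C=[ingot,knob]
Tick 3: prefer A, take tile from A; A=[spool,crate] B=[grate,rod,mesh,tube] C=[ingot,knob,tile]
Tick 4: prefer B, take grate from B; A=[spool,crate] B=[rod,mesh,tube] C=[ingot,knob,tile,grate]
Tick 5: prefer A, take spool from A; A=[crate] B=[rod,mesh,tube] C=[ingot,knob,tile,grate,spool]
Tick 6: prefer B, take rod from B; A=[crate] B=[mesh,tube] C=[ingot,knob,tile,grate,spool,rod]

Answer: ingot knob tile grate spool rod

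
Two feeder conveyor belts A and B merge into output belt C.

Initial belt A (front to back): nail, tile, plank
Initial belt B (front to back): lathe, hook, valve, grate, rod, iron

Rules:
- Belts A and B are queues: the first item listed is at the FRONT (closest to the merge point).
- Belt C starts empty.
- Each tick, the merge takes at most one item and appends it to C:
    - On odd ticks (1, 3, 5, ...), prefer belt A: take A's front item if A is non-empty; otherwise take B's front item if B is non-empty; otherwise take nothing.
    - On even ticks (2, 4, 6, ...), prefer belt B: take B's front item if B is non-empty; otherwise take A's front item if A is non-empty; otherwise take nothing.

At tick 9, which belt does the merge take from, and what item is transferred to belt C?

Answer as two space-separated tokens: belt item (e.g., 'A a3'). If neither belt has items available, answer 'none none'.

Answer: B iron

Derivation:
Tick 1: prefer A, take nail from A; A=[tile,plank] B=[lathe,hook,valve,grate,rod,iron] C=[nail]
Tick 2: prefer B, take lathe from B; A=[tile,plank] B=[hook,valve,grate,rod,iron] C=[nail,lathe]
Tick 3: prefer A, take tile from A; A=[plank] B=[hook,valve,grate,rod,iron] C=[nail,lathe,tile]
Tick 4: prefer B, take hook from B; A=[plank] B=[valve,grate,rod,iron] C=[nail,lathe,tile,hook]
Tick 5: prefer A, take plank from A; A=[-] B=[valve,grate,rod,iron] C=[nail,lathe,tile,hook,plank]
Tick 6: prefer B, take valve from B; A=[-] B=[grate,rod,iron] C=[nail,lathe,tile,hook,plank,valve]
Tick 7: prefer A, take grate from B; A=[-] B=[rod,iron] C=[nail,lathe,tile,hook,plank,valve,grate]
Tick 8: prefer B, take rod from B; A=[-] B=[iron] C=[nail,lathe,tile,hook,plank,valve,grate,rod]
Tick 9: prefer A, take iron from B; A=[-] B=[-] C=[nail,lathe,tile,hook,plank,valve,grate,rod,iron]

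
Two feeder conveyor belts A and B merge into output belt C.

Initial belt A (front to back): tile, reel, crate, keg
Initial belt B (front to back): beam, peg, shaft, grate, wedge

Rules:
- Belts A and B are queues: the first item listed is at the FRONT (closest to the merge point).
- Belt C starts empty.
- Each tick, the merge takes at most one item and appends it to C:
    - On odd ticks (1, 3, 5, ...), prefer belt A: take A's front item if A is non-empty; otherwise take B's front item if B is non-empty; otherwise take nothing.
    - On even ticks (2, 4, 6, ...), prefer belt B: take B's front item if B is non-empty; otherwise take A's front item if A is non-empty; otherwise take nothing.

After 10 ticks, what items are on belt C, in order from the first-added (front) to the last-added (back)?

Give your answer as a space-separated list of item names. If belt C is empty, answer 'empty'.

Answer: tile beam reel peg crate shaft keg grate wedge

Derivation:
Tick 1: prefer A, take tile from A; A=[reel,crate,keg] B=[beam,peg,shaft,grate,wedge] C=[tile]
Tick 2: prefer B, take beam from B; A=[reel,crate,keg] B=[peg,shaft,grate,wedge] C=[tile,beam]
Tick 3: prefer A, take reel from A; A=[crate,keg] B=[peg,shaft,grate,wedge] C=[tile,beam,reel]
Tick 4: prefer B, take peg from B; A=[crate,keg] B=[shaft,grate,wedge] C=[tile,beam,reel,peg]
Tick 5: prefer A, take crate from A; A=[keg] B=[shaft,grate,wedge] C=[tile,beam,reel,peg,crate]
Tick 6: prefer B, take shaft from B; A=[keg] B=[grate,wedge] C=[tile,beam,reel,peg,crate,shaft]
Tick 7: prefer A, take keg from A; A=[-] B=[grate,wedge] C=[tile,beam,reel,peg,crate,shaft,keg]
Tick 8: prefer B, take grate from B; A=[-] B=[wedge] C=[tile,beam,reel,peg,crate,shaft,keg,grate]
Tick 9: prefer A, take wedge from B; A=[-] B=[-] C=[tile,beam,reel,peg,crate,shaft,keg,grate,wedge]
Tick 10: prefer B, both empty, nothing taken; A=[-] B=[-] C=[tile,beam,reel,peg,crate,shaft,keg,grate,wedge]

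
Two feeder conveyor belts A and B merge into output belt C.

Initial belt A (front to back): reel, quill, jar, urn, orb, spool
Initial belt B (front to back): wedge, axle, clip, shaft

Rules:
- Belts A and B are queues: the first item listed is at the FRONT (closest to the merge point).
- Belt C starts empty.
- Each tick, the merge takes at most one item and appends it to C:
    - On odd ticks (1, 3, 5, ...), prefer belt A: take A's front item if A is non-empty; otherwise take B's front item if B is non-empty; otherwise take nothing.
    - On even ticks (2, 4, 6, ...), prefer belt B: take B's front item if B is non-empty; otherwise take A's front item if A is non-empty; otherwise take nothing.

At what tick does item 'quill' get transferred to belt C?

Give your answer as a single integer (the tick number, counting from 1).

Answer: 3

Derivation:
Tick 1: prefer A, take reel from A; A=[quill,jar,urn,orb,spool] B=[wedge,axle,clip,shaft] C=[reel]
Tick 2: prefer B, take wedge from B; A=[quill,jar,urn,orb,spool] B=[axle,clip,shaft] C=[reel,wedge]
Tick 3: prefer A, take quill from A; A=[jar,urn,orb,spool] B=[axle,clip,shaft] C=[reel,wedge,quill]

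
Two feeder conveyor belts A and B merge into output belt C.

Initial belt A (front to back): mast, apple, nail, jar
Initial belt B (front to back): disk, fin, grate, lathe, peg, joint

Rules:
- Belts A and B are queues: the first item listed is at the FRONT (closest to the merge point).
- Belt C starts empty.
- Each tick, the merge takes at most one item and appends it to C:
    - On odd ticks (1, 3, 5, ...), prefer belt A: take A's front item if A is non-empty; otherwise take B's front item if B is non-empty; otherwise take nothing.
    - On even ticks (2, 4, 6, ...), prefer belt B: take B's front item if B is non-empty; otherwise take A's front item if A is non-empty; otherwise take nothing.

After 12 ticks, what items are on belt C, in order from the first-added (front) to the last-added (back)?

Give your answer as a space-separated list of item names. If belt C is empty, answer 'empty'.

Tick 1: prefer A, take mast from A; A=[apple,nail,jar] B=[disk,fin,grate,lathe,peg,joint] C=[mast]
Tick 2: prefer B, take disk from B; A=[apple,nail,jar] B=[fin,grate,lathe,peg,joint] C=[mast,disk]
Tick 3: prefer A, take apple from A; A=[nail,jar] B=[fin,grate,lathe,peg,joint] C=[mast,disk,apple]
Tick 4: prefer B, take fin from B; A=[nail,jar] B=[grate,lathe,peg,joint] C=[mast,disk,apple,fin]
Tick 5: prefer A, take nail from A; A=[jar] B=[grate,lathe,peg,joint] C=[mast,disk,apple,fin,nail]
Tick 6: prefer B, take grate from B; A=[jar] B=[lathe,peg,joint] C=[mast,disk,apple,fin,nail,grate]
Tick 7: prefer A, take jar from A; A=[-] B=[lathe,peg,joint] C=[mast,disk,apple,fin,nail,grate,jar]
Tick 8: prefer B, take lathe from B; A=[-] B=[peg,joint] C=[mast,disk,apple,fin,nail,grate,jar,lathe]
Tick 9: prefer A, take peg from B; A=[-] B=[joint] C=[mast,disk,apple,fin,nail,grate,jar,lathe,peg]
Tick 10: prefer B, take joint from B; A=[-] B=[-] C=[mast,disk,apple,fin,nail,grate,jar,lathe,peg,joint]
Tick 11: prefer A, both empty, nothing taken; A=[-] B=[-] C=[mast,disk,apple,fin,nail,grate,jar,lathe,peg,joint]
Tick 12: prefer B, both empty, nothing taken; A=[-] B=[-] C=[mast,disk,apple,fin,nail,grate,jar,lathe,peg,joint]

Answer: mast disk apple fin nail grate jar lathe peg joint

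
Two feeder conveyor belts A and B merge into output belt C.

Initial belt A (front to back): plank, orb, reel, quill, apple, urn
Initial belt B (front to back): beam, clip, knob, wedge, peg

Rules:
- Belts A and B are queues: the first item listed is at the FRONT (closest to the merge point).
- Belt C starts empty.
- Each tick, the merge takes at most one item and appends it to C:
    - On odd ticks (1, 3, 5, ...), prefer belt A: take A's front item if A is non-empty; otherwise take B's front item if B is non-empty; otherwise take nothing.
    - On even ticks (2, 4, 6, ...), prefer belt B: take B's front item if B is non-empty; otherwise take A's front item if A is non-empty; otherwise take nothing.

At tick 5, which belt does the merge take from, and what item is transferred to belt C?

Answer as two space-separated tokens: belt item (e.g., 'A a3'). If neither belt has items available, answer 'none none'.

Tick 1: prefer A, take plank from A; A=[orb,reel,quill,apple,urn] B=[beam,clip,knob,wedge,peg] C=[plank]
Tick 2: prefer B, take beam from B; A=[orb,reel,quill,apple,urn] B=[clip,knob,wedge,peg] C=[plank,beam]
Tick 3: prefer A, take orb from A; A=[reel,quill,apple,urn] B=[clip,knob,wedge,peg] C=[plank,beam,orb]
Tick 4: prefer B, take clip from B; A=[reel,quill,apple,urn] B=[knob,wedge,peg] C=[plank,beam,orb,clip]
Tick 5: prefer A, take reel from A; A=[quill,apple,urn] B=[knob,wedge,peg] C=[plank,beam,orb,clip,reel]

Answer: A reel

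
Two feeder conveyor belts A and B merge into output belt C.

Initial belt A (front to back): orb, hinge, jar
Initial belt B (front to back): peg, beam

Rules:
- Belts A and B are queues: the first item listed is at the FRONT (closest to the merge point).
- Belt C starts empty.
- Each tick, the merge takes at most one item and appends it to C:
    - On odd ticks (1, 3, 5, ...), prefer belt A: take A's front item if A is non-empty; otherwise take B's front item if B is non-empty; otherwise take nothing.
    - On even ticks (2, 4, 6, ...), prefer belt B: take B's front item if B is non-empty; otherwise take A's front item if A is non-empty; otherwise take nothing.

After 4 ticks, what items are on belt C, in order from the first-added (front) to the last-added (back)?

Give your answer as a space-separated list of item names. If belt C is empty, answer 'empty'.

Answer: orb peg hinge beam

Derivation:
Tick 1: prefer A, take orb from A; A=[hinge,jar] B=[peg,beam] C=[orb]
Tick 2: prefer B, take peg from B; A=[hinge,jar] B=[beam] C=[orb,peg]
Tick 3: prefer A, take hinge from A; A=[jar] B=[beam] C=[orb,peg,hinge]
Tick 4: prefer B, take beam from B; A=[jar] B=[-] C=[orb,peg,hinge,beam]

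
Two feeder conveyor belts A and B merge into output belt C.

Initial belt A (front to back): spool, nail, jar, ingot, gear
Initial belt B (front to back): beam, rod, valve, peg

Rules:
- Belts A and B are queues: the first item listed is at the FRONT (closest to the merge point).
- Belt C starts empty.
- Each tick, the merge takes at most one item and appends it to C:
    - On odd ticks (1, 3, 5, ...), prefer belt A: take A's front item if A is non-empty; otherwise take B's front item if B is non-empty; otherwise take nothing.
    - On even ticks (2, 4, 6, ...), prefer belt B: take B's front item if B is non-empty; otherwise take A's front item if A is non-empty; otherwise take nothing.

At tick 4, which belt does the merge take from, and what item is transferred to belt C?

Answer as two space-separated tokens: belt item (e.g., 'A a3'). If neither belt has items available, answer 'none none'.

Answer: B rod

Derivation:
Tick 1: prefer A, take spool from A; A=[nail,jar,ingot,gear] B=[beam,rod,valve,peg] C=[spool]
Tick 2: prefer B, take beam from B; A=[nail,jar,ingot,gear] B=[rod,valve,peg] C=[spool,beam]
Tick 3: prefer A, take nail from A; A=[jar,ingot,gear] B=[rod,valve,peg] C=[spool,beam,nail]
Tick 4: prefer B, take rod from B; A=[jar,ingot,gear] B=[valve,peg] C=[spool,beam,nail,rod]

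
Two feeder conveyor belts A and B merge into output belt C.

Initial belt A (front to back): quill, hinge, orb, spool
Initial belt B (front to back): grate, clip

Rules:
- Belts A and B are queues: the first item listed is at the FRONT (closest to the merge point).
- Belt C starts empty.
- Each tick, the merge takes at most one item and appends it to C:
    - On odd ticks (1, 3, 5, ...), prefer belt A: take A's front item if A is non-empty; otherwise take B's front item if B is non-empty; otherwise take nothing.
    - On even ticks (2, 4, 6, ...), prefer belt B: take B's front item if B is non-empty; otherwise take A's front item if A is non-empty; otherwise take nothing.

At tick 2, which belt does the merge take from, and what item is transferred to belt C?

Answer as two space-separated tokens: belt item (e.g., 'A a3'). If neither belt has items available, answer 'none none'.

Answer: B grate

Derivation:
Tick 1: prefer A, take quill from A; A=[hinge,orb,spool] B=[grate,clip] C=[quill]
Tick 2: prefer B, take grate from B; A=[hinge,orb,spool] B=[clip] C=[quill,grate]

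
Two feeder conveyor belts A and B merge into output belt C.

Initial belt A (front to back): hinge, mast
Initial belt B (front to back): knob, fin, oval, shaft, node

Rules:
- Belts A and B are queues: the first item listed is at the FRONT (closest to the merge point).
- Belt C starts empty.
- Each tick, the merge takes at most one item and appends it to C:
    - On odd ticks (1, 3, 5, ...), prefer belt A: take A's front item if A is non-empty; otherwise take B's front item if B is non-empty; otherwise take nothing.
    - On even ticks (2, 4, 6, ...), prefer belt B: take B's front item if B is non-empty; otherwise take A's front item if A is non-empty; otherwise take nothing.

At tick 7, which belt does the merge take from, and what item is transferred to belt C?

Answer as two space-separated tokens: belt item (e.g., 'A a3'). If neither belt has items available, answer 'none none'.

Answer: B node

Derivation:
Tick 1: prefer A, take hinge from A; A=[mast] B=[knob,fin,oval,shaft,node] C=[hinge]
Tick 2: prefer B, take knob from B; A=[mast] B=[fin,oval,shaft,node] C=[hinge,knob]
Tick 3: prefer A, take mast from A; A=[-] B=[fin,oval,shaft,node] C=[hinge,knob,mast]
Tick 4: prefer B, take fin from B; A=[-] B=[oval,shaft,node] C=[hinge,knob,mast,fin]
Tick 5: prefer A, take oval from B; A=[-] B=[shaft,node] C=[hinge,knob,mast,fin,oval]
Tick 6: prefer B, take shaft from B; A=[-] B=[node] C=[hinge,knob,mast,fin,oval,shaft]
Tick 7: prefer A, take node from B; A=[-] B=[-] C=[hinge,knob,mast,fin,oval,shaft,node]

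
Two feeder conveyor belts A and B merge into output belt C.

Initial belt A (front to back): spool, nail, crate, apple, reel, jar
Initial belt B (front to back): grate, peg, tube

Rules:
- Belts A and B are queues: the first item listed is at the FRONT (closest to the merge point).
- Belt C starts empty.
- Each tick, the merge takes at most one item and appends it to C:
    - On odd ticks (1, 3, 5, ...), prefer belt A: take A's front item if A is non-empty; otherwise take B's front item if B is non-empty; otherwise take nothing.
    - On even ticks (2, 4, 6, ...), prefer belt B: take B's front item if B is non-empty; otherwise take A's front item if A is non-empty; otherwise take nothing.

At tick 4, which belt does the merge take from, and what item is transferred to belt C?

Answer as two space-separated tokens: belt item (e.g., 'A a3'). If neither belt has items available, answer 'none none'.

Answer: B peg

Derivation:
Tick 1: prefer A, take spool from A; A=[nail,crate,apple,reel,jar] B=[grate,peg,tube] C=[spool]
Tick 2: prefer B, take grate from B; A=[nail,crate,apple,reel,jar] B=[peg,tube] C=[spool,grate]
Tick 3: prefer A, take nail from A; A=[crate,apple,reel,jar] B=[peg,tube] C=[spool,grate,nail]
Tick 4: prefer B, take peg from B; A=[crate,apple,reel,jar] B=[tube] C=[spool,grate,nail,peg]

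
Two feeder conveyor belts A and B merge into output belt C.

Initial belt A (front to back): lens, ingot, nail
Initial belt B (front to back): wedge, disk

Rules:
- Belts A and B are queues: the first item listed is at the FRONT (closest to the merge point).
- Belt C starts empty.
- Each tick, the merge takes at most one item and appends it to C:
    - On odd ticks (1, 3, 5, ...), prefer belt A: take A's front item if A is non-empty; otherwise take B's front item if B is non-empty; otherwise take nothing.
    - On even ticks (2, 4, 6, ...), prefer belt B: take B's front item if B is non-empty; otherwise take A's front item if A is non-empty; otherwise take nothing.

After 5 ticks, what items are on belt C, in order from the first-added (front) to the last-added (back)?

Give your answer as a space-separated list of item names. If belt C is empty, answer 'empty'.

Tick 1: prefer A, take lens from A; A=[ingot,nail] B=[wedge,disk] C=[lens]
Tick 2: prefer B, take wedge from B; A=[ingot,nail] B=[disk] C=[lens,wedge]
Tick 3: prefer A, take ingot from A; A=[nail] B=[disk] C=[lens,wedge,ingot]
Tick 4: prefer B, take disk from B; A=[nail] B=[-] C=[lens,wedge,ingot,disk]
Tick 5: prefer A, take nail from A; A=[-] B=[-] C=[lens,wedge,ingot,disk,nail]

Answer: lens wedge ingot disk nail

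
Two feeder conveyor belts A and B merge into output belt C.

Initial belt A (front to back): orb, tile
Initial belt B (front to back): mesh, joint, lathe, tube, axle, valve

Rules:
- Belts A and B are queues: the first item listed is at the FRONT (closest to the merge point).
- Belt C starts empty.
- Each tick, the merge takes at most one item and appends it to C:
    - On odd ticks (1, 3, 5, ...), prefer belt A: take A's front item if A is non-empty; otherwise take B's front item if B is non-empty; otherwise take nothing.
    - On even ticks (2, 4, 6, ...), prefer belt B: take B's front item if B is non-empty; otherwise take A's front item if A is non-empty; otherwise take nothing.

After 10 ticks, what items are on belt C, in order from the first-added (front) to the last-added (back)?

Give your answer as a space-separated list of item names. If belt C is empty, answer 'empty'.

Tick 1: prefer A, take orb from A; A=[tile] B=[mesh,joint,lathe,tube,axle,valve] C=[orb]
Tick 2: prefer B, take mesh from B; A=[tile] B=[joint,lathe,tube,axle,valve] C=[orb,mesh]
Tick 3: prefer A, take tile from A; A=[-] B=[joint,lathe,tube,axle,valve] C=[orb,mesh,tile]
Tick 4: prefer B, take joint from B; A=[-] B=[lathe,tube,axle,valve] C=[orb,mesh,tile,joint]
Tick 5: prefer A, take lathe from B; A=[-] B=[tube,axle,valve] C=[orb,mesh,tile,joint,lathe]
Tick 6: prefer B, take tube from B; A=[-] B=[axle,valve] C=[orb,mesh,tile,joint,lathe,tube]
Tick 7: prefer A, take axle from B; A=[-] B=[valve] C=[orb,mesh,tile,joint,lathe,tube,axle]
Tick 8: prefer B, take valve from B; A=[-] B=[-] C=[orb,mesh,tile,joint,lathe,tube,axle,valve]
Tick 9: prefer A, both empty, nothing taken; A=[-] B=[-] C=[orb,mesh,tile,joint,lathe,tube,axle,valve]
Tick 10: prefer B, both empty, nothing taken; A=[-] B=[-] C=[orb,mesh,tile,joint,lathe,tube,axle,valve]

Answer: orb mesh tile joint lathe tube axle valve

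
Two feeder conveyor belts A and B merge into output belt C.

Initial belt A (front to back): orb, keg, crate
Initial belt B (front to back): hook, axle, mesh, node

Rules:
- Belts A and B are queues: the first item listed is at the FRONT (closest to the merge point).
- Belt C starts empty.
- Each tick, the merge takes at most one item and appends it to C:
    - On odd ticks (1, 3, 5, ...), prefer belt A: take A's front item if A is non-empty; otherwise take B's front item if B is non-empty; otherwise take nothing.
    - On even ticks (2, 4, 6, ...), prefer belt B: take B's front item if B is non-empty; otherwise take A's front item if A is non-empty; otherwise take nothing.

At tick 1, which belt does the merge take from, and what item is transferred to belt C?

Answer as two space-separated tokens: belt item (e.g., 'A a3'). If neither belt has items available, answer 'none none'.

Answer: A orb

Derivation:
Tick 1: prefer A, take orb from A; A=[keg,crate] B=[hook,axle,mesh,node] C=[orb]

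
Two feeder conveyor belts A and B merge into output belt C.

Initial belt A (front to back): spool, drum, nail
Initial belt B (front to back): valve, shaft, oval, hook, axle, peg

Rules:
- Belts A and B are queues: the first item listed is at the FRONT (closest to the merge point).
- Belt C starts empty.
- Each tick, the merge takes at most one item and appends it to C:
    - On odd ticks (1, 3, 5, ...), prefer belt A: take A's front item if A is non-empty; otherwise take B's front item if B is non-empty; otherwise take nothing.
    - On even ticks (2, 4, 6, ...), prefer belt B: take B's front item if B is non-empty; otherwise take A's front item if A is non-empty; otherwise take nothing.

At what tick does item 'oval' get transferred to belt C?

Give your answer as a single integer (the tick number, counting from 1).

Tick 1: prefer A, take spool from A; A=[drum,nail] B=[valve,shaft,oval,hook,axle,peg] C=[spool]
Tick 2: prefer B, take valve from B; A=[drum,nail] B=[shaft,oval,hook,axle,peg] C=[spool,valve]
Tick 3: prefer A, take drum from A; A=[nail] B=[shaft,oval,hook,axle,peg] C=[spool,valve,drum]
Tick 4: prefer B, take shaft from B; A=[nail] B=[oval,hook,axle,peg] C=[spool,valve,drum,shaft]
Tick 5: prefer A, take nail from A; A=[-] B=[oval,hook,axle,peg] C=[spool,valve,drum,shaft,nail]
Tick 6: prefer B, take oval from B; A=[-] B=[hook,axle,peg] C=[spool,valve,drum,shaft,nail,oval]

Answer: 6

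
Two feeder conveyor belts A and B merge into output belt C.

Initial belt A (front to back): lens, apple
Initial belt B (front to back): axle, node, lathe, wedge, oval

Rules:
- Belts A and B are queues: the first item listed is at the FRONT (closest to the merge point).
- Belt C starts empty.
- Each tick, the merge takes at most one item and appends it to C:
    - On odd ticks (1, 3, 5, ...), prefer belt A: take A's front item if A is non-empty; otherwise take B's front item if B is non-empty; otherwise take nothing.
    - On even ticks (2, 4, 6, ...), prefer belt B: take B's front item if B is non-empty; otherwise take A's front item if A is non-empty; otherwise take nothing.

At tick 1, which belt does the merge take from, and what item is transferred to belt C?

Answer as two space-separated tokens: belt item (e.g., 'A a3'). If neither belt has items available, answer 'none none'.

Tick 1: prefer A, take lens from A; A=[apple] B=[axle,node,lathe,wedge,oval] C=[lens]

Answer: A lens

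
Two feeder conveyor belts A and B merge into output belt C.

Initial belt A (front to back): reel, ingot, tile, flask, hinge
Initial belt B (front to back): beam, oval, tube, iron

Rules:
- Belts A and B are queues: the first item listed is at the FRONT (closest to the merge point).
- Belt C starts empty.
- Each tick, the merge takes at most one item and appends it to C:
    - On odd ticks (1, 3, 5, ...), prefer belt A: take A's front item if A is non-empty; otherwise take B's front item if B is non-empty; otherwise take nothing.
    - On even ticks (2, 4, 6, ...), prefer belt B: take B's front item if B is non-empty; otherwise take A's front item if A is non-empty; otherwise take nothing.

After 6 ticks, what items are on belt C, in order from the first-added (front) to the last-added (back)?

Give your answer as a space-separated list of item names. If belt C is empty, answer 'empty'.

Answer: reel beam ingot oval tile tube

Derivation:
Tick 1: prefer A, take reel from A; A=[ingot,tile,flask,hinge] B=[beam,oval,tube,iron] C=[reel]
Tick 2: prefer B, take beam from B; A=[ingot,tile,flask,hinge] B=[oval,tube,iron] C=[reel,beam]
Tick 3: prefer A, take ingot from A; A=[tile,flask,hinge] B=[oval,tube,iron] C=[reel,beam,ingot]
Tick 4: prefer B, take oval from B; A=[tile,flask,hinge] B=[tube,iron] C=[reel,beam,ingot,oval]
Tick 5: prefer A, take tile from A; A=[flask,hinge] B=[tube,iron] C=[reel,beam,ingot,oval,tile]
Tick 6: prefer B, take tube from B; A=[flask,hinge] B=[iron] C=[reel,beam,ingot,oval,tile,tube]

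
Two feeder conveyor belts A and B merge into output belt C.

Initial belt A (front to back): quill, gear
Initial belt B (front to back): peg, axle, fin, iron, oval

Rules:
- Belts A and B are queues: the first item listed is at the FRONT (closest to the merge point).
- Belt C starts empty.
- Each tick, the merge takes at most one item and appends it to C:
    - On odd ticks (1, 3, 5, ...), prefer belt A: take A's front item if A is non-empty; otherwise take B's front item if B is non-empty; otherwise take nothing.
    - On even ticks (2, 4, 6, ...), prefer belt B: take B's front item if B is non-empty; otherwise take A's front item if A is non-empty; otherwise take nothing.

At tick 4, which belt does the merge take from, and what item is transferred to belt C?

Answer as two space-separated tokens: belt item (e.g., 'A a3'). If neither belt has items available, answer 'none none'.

Answer: B axle

Derivation:
Tick 1: prefer A, take quill from A; A=[gear] B=[peg,axle,fin,iron,oval] C=[quill]
Tick 2: prefer B, take peg from B; A=[gear] B=[axle,fin,iron,oval] C=[quill,peg]
Tick 3: prefer A, take gear from A; A=[-] B=[axle,fin,iron,oval] C=[quill,peg,gear]
Tick 4: prefer B, take axle from B; A=[-] B=[fin,iron,oval] C=[quill,peg,gear,axle]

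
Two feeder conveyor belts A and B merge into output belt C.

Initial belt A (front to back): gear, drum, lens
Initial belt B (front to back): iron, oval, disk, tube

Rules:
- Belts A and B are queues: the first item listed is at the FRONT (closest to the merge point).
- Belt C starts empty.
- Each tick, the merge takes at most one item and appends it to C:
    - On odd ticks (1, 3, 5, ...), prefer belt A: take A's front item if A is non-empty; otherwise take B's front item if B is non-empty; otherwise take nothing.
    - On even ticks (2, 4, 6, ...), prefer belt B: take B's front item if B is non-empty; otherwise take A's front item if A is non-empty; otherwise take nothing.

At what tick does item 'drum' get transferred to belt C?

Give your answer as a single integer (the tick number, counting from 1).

Answer: 3

Derivation:
Tick 1: prefer A, take gear from A; A=[drum,lens] B=[iron,oval,disk,tube] C=[gear]
Tick 2: prefer B, take iron from B; A=[drum,lens] B=[oval,disk,tube] C=[gear,iron]
Tick 3: prefer A, take drum from A; A=[lens] B=[oval,disk,tube] C=[gear,iron,drum]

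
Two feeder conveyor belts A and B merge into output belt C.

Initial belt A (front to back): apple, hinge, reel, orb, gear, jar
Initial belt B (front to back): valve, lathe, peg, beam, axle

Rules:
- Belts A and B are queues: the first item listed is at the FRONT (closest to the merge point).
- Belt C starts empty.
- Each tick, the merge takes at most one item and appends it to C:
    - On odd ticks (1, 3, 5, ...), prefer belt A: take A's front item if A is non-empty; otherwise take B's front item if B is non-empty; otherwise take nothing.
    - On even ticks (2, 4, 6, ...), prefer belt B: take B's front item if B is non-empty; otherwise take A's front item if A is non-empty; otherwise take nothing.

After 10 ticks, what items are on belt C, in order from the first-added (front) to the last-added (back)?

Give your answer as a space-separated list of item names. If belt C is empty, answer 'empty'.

Tick 1: prefer A, take apple from A; A=[hinge,reel,orb,gear,jar] B=[valve,lathe,peg,beam,axle] C=[apple]
Tick 2: prefer B, take valve from B; A=[hinge,reel,orb,gear,jar] B=[lathe,peg,beam,axle] C=[apple,valve]
Tick 3: prefer A, take hinge from A; A=[reel,orb,gear,jar] B=[lathe,peg,beam,axle] C=[apple,valve,hinge]
Tick 4: prefer B, take lathe from B; A=[reel,orb,gear,jar] B=[peg,beam,axle] C=[apple,valve,hinge,lathe]
Tick 5: prefer A, take reel from A; A=[orb,gear,jar] B=[peg,beam,axle] C=[apple,valve,hinge,lathe,reel]
Tick 6: prefer B, take peg from B; A=[orb,gear,jar] B=[beam,axle] C=[apple,valve,hinge,lathe,reel,peg]
Tick 7: prefer A, take orb from A; A=[gear,jar] B=[beam,axle] C=[apple,valve,hinge,lathe,reel,peg,orb]
Tick 8: prefer B, take beam from B; A=[gear,jar] B=[axle] C=[apple,valve,hinge,lathe,reel,peg,orb,beam]
Tick 9: prefer A, take gear from A; A=[jar] B=[axle] C=[apple,valve,hinge,lathe,reel,peg,orb,beam,gear]
Tick 10: prefer B, take axle from B; A=[jar] B=[-] C=[apple,valve,hinge,lathe,reel,peg,orb,beam,gear,axle]

Answer: apple valve hinge lathe reel peg orb beam gear axle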